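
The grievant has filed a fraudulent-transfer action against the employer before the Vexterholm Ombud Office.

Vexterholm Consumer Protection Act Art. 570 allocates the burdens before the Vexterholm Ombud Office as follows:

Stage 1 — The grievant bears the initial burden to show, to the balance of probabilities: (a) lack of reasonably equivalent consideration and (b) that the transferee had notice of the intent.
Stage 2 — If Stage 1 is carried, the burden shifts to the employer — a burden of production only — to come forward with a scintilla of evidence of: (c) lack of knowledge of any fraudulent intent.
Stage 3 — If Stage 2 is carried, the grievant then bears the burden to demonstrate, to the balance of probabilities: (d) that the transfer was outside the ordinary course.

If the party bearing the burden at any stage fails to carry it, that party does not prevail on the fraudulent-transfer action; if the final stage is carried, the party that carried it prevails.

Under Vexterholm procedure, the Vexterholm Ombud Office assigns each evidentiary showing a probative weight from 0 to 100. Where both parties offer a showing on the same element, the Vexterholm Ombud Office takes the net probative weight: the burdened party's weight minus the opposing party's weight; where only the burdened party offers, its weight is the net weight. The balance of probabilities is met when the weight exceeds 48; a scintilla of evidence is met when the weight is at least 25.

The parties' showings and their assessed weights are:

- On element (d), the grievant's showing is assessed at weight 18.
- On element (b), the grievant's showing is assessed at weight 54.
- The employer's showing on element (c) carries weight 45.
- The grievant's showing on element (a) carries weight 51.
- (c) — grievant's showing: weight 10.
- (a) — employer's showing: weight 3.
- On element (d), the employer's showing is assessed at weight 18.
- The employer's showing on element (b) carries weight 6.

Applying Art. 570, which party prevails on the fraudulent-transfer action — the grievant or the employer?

Stage 1 (grievant, the balance of probabilities, weight exceeds 48): (a) net 51−3=48 ≤ 48 — fails; (b) net 54−6=48 ≤ 48 — fails.
  Stage 1 not carried; the grievant fails its burden.
So the employer prevails.

employer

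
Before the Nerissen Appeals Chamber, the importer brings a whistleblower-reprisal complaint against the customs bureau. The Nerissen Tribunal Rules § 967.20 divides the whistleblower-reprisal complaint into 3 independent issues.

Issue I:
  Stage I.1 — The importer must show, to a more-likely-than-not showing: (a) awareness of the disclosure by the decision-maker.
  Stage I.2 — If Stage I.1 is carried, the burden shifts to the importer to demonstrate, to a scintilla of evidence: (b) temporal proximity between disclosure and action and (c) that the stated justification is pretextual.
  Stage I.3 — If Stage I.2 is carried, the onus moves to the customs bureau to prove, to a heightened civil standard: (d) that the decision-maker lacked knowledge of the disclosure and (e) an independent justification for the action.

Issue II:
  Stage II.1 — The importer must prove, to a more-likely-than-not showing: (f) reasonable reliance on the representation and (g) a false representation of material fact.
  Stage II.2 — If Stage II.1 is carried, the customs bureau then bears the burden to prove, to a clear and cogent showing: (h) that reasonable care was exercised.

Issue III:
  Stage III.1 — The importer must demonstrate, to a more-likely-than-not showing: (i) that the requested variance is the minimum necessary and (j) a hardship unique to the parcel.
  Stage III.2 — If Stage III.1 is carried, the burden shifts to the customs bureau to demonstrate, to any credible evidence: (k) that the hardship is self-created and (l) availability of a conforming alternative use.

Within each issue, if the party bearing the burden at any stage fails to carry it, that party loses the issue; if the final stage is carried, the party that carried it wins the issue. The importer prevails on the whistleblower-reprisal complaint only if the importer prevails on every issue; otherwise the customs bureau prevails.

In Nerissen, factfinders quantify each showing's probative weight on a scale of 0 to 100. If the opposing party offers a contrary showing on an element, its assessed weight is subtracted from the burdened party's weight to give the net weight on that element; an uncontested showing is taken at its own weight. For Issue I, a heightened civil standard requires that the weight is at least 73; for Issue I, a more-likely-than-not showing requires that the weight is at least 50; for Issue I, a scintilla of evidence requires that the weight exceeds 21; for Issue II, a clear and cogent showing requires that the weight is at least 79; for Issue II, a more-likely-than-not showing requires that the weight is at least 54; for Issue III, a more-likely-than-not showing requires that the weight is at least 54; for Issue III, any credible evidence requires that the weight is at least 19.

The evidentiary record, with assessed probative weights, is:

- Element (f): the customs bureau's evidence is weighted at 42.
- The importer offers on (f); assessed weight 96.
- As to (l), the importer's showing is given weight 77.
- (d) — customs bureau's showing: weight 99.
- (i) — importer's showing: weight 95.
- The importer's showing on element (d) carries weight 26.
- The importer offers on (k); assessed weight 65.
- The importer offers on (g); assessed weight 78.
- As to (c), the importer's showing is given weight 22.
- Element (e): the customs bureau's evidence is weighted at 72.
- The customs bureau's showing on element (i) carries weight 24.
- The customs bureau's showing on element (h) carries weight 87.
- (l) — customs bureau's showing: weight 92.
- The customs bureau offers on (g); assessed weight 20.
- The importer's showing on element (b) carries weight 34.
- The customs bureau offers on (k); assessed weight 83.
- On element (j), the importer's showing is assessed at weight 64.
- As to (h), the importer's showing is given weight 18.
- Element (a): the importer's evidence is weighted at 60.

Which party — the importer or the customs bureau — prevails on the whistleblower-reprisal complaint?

importer

— Issue I —
Stage I.1 — burden on importer; standard: a more-likely-than-not showing (weight is at least 50).
    (a): 60 ≥ 50 [met]
  All elements met. The importer retains the burden for Stage I.2.
Stage I.2 — burden on importer; standard: a scintilla of evidence (weight exceeds 21).
    (b): 34 > 21 [met]
    (c): 22 > 21 [met]
  Stage I.2 is satisfied; the onus moves to the customs bureau.
Stage I.3 — burden on customs bureau; standard: a heightened civil standard (weight is at least 73).
    (d): 99 − 26 = 73 ≥ 73 [met]
    (e): 72 < 73 [not met]
  Stage I.3 not carried; the customs bureau fails its burden.
The analysis ends at Stage I.3; the importer prevails on this issue.
— Issue II —
Stage II.1 — burden on importer; standard: a more-likely-than-not showing (weight is at least 54).
    (f): 96 − 42 = 54 ≥ 54 [met]
    (g): 78 − 20 = 58 ≥ 54 [met]
  Stage II.1 carried; the burden shifts to the customs bureau.
Stage II.2 — burden on customs bureau; standard: a clear and cogent showing (weight is at least 79).
    (h): 87 − 18 = 69 < 79 [not met]
  Not every element is met, so the customs bureau fails to carry Stage II.2.
The importer prevails on this issue.
— Issue III —
Stage III.1 (importer, a more-likely-than-not showing, weight is at least 54): (i) net 95−24=71 ≥ 54 — meets; (j) 64 ≥ 54 — meets.
  Stage III.1 carried; the burden shifts to the customs bureau.
Stage III.2 (customs bureau, any credible evidence, weight is at least 19): (k) net 83−65=18 < 19 — fails; (l) net 92−77=15 < 19 — fails.
  The customs bureau does not carry Stage III.2.
The importer prevails on this issue.
Per-issue: Issue I → importer; Issue II → importer; Issue III → importer. The importer must prevail on every issue; overall, the importer prevails.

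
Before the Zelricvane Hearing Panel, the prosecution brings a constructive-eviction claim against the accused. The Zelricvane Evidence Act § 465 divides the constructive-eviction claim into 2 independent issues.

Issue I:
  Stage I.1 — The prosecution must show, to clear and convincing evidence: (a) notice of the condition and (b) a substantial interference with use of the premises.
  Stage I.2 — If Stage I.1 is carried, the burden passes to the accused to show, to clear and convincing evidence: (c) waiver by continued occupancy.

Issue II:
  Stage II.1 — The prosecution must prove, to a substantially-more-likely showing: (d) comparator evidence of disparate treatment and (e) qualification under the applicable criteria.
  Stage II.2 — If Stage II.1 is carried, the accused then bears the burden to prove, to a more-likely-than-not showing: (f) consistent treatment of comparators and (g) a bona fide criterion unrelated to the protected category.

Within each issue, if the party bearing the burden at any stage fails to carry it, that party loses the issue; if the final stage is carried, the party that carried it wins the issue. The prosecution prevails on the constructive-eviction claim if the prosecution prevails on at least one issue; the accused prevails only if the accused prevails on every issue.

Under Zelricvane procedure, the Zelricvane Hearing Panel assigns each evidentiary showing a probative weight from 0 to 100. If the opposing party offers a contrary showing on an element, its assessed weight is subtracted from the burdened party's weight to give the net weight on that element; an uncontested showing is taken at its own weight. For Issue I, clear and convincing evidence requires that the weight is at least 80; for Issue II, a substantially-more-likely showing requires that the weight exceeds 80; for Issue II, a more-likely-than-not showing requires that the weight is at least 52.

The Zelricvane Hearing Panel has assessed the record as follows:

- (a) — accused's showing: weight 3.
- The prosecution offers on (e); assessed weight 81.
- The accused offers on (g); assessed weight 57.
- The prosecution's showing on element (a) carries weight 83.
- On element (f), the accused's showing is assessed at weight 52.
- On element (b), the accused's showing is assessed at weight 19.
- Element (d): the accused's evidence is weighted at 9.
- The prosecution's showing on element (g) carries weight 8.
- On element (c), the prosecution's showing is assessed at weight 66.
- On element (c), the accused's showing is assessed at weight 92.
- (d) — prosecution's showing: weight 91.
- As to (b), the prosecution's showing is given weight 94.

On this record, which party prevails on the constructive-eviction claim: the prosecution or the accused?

prosecution

— Issue I —
Stage I.1 (prosecution, clear and convincing evidence, weight is at least 80): (a) net 83−3=80 ≥ 80 — meets; (b) net 94−19=75 < 80 — fails.
  Stage I.1 not carried; the prosecution fails its burden.
The accused prevails on this issue.
— Issue II —
Stage II.1 (prosecution, a substantially-more-likely showing, weight exceeds 80): (d) net 91−9=82 > 80 — meets; (e) 81 > 80 — meets.
  Stage II.1 is satisfied; the onus moves to the accused.
Stage II.2 (accused, a more-likely-than-not showing, weight is at least 52): (f) 52 ≥ 52 — meets; (g) net 57−8=49 < 52 — fails.
  The accused does not carry Stage II.2.
So the prosecution prevails on this issue.
Per-issue: Issue I → accused; Issue II → prosecution. The prosecution must prevail on at least one issue; overall, the prosecution prevails.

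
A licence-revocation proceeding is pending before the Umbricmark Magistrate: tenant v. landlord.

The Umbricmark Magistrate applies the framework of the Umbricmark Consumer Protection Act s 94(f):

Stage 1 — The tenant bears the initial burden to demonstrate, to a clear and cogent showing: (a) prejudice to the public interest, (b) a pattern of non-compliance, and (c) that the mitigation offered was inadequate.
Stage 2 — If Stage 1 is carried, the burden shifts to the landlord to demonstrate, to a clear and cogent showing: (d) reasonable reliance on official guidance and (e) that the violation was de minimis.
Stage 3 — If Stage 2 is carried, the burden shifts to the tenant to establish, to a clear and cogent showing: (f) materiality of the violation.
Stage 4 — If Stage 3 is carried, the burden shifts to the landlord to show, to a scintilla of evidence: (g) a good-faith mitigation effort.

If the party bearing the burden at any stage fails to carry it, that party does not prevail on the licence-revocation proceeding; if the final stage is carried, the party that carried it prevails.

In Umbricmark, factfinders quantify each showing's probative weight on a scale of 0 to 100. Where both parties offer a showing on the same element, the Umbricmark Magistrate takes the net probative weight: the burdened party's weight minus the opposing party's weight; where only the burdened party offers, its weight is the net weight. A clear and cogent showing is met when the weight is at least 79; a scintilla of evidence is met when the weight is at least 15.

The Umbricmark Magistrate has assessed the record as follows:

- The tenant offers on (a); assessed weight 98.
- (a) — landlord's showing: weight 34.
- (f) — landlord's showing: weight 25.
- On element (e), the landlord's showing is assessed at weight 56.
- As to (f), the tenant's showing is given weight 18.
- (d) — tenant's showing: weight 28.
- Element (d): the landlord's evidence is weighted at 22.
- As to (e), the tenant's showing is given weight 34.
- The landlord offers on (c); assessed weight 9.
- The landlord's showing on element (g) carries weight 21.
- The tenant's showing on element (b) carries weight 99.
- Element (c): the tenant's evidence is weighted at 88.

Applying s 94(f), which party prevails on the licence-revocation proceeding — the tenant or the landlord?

At Stage 1 the tenant must meet a clear and cogent showing (weight is at least 79): on (a) the weight is 98 less the opposing 34 gives net 64, < 79, so (a) does not meet the standard; on (b) the weight is 99, which does reach 79, so (b) meets the standard; on (c) the weight is 88 less the opposing 9 gives net 79, which does reach 79, so (c) meets the standard.
  The tenant does not carry Stage 1.
The landlord prevails.

landlord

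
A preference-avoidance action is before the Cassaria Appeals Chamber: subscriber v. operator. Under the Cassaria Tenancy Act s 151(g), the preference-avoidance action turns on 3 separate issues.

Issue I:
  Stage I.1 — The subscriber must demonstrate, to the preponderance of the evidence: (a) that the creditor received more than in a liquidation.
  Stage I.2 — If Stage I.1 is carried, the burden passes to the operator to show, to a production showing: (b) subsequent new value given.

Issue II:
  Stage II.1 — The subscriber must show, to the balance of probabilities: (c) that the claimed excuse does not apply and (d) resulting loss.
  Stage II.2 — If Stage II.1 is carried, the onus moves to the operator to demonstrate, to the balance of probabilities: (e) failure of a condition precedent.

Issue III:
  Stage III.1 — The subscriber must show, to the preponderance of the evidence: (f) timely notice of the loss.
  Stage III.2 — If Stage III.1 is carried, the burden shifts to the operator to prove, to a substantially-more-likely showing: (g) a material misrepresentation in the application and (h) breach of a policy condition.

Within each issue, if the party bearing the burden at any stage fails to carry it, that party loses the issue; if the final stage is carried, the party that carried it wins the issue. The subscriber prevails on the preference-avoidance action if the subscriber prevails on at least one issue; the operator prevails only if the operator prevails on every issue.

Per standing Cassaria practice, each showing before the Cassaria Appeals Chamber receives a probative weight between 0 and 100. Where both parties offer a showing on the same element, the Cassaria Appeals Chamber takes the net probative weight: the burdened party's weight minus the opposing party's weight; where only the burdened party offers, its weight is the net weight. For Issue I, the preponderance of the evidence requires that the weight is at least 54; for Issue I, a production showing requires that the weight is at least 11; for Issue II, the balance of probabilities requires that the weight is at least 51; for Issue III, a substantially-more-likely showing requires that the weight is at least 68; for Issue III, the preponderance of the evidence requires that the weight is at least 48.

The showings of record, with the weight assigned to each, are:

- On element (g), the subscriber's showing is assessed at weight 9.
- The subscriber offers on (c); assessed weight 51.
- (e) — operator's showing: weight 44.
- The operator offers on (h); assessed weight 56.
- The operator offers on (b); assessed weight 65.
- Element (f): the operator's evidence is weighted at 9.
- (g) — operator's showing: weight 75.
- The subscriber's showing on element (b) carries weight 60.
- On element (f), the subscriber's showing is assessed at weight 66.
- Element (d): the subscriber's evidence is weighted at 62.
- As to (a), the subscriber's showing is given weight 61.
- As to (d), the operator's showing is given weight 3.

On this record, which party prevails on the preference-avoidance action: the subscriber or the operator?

— Issue I —
At Stage I.1 the subscriber must meet the preponderance of the evidence (weight is at least 54): on (a) the weight is 61, which does reach 54, so (a) meets the standard.
  The subscriber carries Stage I.1; the operator now bears the burden.
At Stage I.2 the operator must meet a production showing (weight is at least 11): on (b) the weight is 65 less the opposing 60 gives net 5, < 11, so (b) does not meet the standard.
  Stage I.2 not carried; the operator fails its burden.
So the subscriber prevails on this issue.
— Issue II —
Stage II.1 — burden on subscriber; standard: the balance of probabilities (weight is at least 51).
    (c): 51 ≥ 51 [met]
    (d): 62 − 3 = 59 ≥ 51 [met]
  Stage II.1 is satisfied; the onus moves to the operator.
Stage II.2 — burden on operator; standard: the balance of probabilities (weight is at least 51).
    (e): 44 < 51 [not met]
  Stage II.2 not carried; the operator fails its burden.
The analysis ends at Stage II.2; the subscriber prevails on this issue.
— Issue III —
Stage III.1 (subscriber, the preponderance of the evidence, weight is at least 48): (f) net 66−9=57 ≥ 48 — meets.
  The subscriber carries Stage III.1; the operator now bears the burden.
Stage III.2 (operator, a substantially-more-likely showing, weight is at least 68): (g) net 75−9=66 < 68 — fails; (h) 56 < 68 — fails.
  The operator does not carry Stage III.2.
The analysis ends at Stage III.2; the subscriber prevails on this issue.
Per-issue: Issue I → subscriber; Issue II → subscriber; Issue III → subscriber. The subscriber must prevail on at least one issue; overall, the subscriber prevails.

subscriber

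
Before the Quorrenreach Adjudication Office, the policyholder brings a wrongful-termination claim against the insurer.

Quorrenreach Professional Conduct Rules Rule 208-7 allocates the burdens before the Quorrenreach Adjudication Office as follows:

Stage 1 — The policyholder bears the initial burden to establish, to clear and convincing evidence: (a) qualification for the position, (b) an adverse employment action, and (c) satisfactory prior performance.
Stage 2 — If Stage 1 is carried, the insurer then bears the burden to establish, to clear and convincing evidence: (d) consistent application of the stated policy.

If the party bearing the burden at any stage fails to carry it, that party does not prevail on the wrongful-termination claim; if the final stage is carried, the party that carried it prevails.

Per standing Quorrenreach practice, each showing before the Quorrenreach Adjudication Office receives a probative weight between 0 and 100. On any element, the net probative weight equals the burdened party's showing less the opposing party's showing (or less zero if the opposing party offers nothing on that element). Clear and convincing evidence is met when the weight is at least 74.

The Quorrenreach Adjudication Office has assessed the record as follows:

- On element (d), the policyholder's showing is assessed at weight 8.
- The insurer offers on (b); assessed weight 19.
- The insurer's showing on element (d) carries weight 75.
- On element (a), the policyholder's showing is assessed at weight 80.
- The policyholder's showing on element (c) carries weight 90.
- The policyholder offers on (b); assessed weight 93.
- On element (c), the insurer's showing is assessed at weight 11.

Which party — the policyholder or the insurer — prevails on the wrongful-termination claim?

Stage 1 — burden on policyholder; standard: clear and convincing evidence (weight is at least 74).
    (a): 80 ≥ 74 [met]
    (b): 93 − 19 = 74 ≥ 74 [met]
    (c): 90 − 11 = 79 ≥ 74 [met]
  Stage 1 is satisfied; the onus moves to the insurer.
Stage 2 — burden on insurer; standard: clear and convincing evidence (weight is at least 74).
    (d): 75 − 8 = 67 < 74 [not met]
  Stage 2 not carried; the insurer fails its burden.
So the policyholder prevails.

policyholder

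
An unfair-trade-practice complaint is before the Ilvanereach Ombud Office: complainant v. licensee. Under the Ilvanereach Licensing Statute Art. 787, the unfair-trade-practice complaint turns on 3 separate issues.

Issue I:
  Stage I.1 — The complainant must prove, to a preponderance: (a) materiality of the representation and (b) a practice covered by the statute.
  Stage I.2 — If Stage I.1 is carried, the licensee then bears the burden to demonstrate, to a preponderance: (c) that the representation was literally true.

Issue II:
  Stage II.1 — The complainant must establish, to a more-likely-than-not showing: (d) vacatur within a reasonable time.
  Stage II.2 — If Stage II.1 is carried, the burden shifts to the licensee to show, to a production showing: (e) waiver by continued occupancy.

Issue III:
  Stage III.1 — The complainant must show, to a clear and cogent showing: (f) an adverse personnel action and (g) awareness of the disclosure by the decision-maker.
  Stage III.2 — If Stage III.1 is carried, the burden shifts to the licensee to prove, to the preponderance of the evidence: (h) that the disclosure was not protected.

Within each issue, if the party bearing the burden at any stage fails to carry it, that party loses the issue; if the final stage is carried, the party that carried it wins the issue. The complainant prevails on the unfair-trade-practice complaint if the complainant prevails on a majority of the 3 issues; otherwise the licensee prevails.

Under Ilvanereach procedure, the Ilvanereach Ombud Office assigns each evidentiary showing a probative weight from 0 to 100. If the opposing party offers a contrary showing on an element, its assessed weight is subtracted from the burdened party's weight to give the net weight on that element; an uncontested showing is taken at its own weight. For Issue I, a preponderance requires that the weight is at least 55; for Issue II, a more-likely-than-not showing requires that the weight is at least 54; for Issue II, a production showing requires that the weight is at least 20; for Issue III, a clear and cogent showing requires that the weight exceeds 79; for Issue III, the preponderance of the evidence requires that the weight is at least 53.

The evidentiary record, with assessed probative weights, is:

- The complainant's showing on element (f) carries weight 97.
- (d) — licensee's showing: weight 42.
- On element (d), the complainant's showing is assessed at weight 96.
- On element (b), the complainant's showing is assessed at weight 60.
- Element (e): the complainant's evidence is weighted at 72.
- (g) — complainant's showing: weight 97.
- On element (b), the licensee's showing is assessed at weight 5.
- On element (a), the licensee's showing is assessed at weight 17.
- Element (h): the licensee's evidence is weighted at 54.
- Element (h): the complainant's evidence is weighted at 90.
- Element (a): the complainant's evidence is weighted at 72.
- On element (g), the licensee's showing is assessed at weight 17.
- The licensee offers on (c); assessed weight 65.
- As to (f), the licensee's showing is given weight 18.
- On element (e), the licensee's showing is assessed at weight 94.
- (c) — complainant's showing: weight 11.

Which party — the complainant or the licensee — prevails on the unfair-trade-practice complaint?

— Issue I —
Stage I.1 (complainant, a preponderance, weight is at least 55): (a) net 72−17=55 ≥ 55 — meets; (b) net 60−5=55 ≥ 55 — meets.
  Stage I.1 is satisfied; the onus moves to the licensee.
Stage I.2 (licensee, a preponderance, weight is at least 55): (c) net 65−11=54 < 55 — fails.
  Stage I.2 not carried; the licensee fails its burden.
So the complainant prevails on this issue.
— Issue II —
Stage II.1 (complainant, a more-likely-than-not showing, weight is at least 54): (d) net 96−42=54 ≥ 54 — meets.
  The complainant carries Stage II.1; the licensee now bears the burden.
Stage II.2 (licensee, a production showing, weight is at least 20): (e) net 94−72=22 ≥ 20 — meets.
  All elements met at the final stage.
All stages carried — the licensee prevails on this issue.
— Issue III —
At Stage III.1 the complainant must meet a clear and cogent showing (weight exceeds 79): on (f) the weight is 97 less the opposing 18 gives net 79, which does not exceed 79, so (f) does not meet the standard; on (g) the weight is 97 less the opposing 17 gives net 80, > 79, so (g) meets the standard.
  Stage III.1 not carried; the complainant fails its burden.
The analysis ends at Stage III.1; the licensee prevails on this issue.
Per-issue: Issue I → complainant; Issue II → licensee; Issue III → licensee. The complainant must prevail on a majority of issues; overall, the licensee prevails.

licensee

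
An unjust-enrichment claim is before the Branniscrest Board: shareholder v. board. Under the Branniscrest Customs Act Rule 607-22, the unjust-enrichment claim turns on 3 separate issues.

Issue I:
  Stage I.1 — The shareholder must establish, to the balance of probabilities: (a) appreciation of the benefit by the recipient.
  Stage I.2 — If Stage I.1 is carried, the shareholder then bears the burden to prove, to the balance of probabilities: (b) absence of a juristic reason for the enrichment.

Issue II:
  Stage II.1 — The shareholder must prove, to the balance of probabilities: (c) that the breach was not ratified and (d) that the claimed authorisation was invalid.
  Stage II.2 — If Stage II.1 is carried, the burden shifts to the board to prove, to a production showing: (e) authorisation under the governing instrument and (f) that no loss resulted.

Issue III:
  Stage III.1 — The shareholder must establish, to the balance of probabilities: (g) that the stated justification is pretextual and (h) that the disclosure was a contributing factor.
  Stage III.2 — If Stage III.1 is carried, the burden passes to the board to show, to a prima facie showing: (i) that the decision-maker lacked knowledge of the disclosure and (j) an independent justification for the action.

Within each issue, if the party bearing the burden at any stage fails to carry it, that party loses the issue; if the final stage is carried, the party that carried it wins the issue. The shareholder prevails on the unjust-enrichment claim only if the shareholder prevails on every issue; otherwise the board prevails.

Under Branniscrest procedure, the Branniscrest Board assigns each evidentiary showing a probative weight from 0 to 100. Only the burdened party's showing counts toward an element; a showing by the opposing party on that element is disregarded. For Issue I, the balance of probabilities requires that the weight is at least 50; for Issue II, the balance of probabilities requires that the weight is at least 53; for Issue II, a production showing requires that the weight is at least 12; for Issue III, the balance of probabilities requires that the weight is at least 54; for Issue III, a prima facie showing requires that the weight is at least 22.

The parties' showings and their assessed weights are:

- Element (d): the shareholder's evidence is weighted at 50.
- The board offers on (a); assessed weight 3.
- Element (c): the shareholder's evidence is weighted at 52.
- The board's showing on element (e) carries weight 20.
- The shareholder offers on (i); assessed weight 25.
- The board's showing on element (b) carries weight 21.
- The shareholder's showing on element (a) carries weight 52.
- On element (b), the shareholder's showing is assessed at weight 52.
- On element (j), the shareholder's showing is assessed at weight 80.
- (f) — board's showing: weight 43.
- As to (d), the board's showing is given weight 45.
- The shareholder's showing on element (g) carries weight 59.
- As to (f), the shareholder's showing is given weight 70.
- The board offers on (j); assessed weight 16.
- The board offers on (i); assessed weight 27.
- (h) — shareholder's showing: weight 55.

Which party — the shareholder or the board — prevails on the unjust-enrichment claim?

board

— Issue I —
Stage I.1 (shareholder, the balance of probabilities, weight is at least 50): (a) 52 (board's 3 disregarded) ≥ 50 — meets.
  All elements met. The shareholder retains the burden for Stage I.2.
Stage I.2 (shareholder, the balance of probabilities, weight is at least 50): (b) 52 (board's 21 disregarded) ≥ 50 — meets.
  All elements met at the final stage.
All stages carried — the shareholder prevails on this issue.
— Issue II —
Stage II.1 (shareholder, the balance of probabilities, weight is at least 53): (c) 52 < 53 — fails; (d) 50 (board's 45 disregarded) < 53 — fails.
  The shareholder does not carry Stage II.1.
The board prevails on this issue.
— Issue III —
Stage III.1 (shareholder, the balance of probabilities, weight is at least 54): (g) 59 ≥ 54 — meets; (h) 55 ≥ 54 — meets.
  Stage III.1 is satisfied; the onus moves to the board.
Stage III.2 (board, a prima facie showing, weight is at least 22): (i) 27 (shareholder's 25 disregarded) ≥ 22 — meets; (j) 16 (shareholder's 80 disregarded) < 22 — fails.
  Stage III.2 not carried; the board fails its burden.
The shareholder prevails on this issue.
Per-issue: Issue I → shareholder; Issue II → board; Issue III → shareholder. The shareholder must prevail on every issue; overall, the board prevails.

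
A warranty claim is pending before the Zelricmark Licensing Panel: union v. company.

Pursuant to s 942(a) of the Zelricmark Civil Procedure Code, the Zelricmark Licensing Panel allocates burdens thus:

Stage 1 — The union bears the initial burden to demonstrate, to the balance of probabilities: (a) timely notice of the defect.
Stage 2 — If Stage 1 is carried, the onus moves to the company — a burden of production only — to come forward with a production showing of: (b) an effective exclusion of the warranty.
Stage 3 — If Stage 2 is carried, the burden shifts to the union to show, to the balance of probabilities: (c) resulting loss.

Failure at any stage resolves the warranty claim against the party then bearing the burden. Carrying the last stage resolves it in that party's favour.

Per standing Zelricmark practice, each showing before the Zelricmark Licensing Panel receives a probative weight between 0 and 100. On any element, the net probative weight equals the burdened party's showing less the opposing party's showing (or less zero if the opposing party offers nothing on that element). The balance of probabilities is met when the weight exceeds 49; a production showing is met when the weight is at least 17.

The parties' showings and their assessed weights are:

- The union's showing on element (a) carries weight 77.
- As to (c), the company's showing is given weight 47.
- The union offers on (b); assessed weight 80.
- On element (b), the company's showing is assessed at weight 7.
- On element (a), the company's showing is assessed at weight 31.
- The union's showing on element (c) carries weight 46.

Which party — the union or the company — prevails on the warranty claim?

Stage 1 (union, the balance of probabilities, weight exceeds 49): (a) net 77−31=46 ≤ 49 — fails.
  Not every element is met, so the union fails to carry Stage 1.
The company prevails.

company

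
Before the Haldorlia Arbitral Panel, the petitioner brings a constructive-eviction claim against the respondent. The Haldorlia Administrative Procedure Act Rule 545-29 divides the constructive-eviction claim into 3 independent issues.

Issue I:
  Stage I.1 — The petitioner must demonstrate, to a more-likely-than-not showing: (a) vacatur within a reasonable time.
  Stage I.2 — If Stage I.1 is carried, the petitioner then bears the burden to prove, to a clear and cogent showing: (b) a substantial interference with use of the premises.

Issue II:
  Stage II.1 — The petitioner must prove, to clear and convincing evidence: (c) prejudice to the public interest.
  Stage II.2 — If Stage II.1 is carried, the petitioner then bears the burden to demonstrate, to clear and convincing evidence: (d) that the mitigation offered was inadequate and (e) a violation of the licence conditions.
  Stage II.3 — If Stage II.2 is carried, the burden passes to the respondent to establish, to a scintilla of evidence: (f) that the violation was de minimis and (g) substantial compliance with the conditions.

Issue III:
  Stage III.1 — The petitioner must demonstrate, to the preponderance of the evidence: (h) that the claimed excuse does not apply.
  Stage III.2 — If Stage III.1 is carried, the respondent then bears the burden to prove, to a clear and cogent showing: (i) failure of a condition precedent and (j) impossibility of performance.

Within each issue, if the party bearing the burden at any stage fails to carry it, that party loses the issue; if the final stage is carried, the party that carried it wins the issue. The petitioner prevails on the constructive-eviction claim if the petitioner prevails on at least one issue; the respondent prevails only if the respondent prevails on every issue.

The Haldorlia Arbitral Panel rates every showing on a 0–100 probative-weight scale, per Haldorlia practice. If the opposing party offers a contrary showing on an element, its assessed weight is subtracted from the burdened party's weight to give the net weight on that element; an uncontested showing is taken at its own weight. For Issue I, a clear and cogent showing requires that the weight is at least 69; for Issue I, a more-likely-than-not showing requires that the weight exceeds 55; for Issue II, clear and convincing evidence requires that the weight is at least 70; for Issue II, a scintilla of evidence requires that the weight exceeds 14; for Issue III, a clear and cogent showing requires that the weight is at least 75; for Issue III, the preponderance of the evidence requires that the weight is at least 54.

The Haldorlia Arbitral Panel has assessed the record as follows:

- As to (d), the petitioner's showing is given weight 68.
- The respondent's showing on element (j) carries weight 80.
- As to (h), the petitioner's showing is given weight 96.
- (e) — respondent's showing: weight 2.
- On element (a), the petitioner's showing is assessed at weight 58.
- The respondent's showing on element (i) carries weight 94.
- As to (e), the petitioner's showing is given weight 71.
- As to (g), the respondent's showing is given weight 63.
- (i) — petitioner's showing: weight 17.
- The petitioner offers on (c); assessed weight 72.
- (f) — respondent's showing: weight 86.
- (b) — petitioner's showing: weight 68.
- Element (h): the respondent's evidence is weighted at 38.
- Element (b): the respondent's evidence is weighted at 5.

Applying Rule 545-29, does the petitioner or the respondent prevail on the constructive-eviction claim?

respondent

— Issue I —
Stage I.1 (petitioner, a more-likely-than-not showing, weight exceeds 55): (a) 58 > 55 — meets.
  All elements met. The petitioner retains the burden for Stage I.2.
Stage I.2 (petitioner, a clear and cogent showing, weight is at least 69): (b) net 68−5=63 < 69 — fails.
  The petitioner does not carry Stage I.2.
The analysis ends at Stage I.2; the respondent prevails on this issue.
— Issue II —
Stage II.1 (petitioner, clear and convincing evidence, weight is at least 70): (c) 72 ≥ 70 — meets.
  All elements met. The petitioner retains the burden for Stage II.2.
Stage II.2 (petitioner, clear and convincing evidence, weight is at least 70): (d) 68 < 70 — fails; (e) net 71−2=69 < 70 — fails.
  Not every element is met, so the petitioner fails to carry Stage II.2.
The analysis ends at Stage II.2; the respondent prevails on this issue.
— Issue III —
Stage III.1 — burden on petitioner; standard: the preponderance of the evidence (weight is at least 54).
    (h): 96 − 38 = 58 ≥ 54 [met]
  All elements met. The burden passes to the respondent.
Stage III.2 — burden on respondent; standard: a clear and cogent showing (weight is at least 75).
    (i): 94 − 17 = 77 ≥ 75 [met]
    (j): 80 ≥ 75 [met]
  The respondent carries the last stage.
Every stage carried; the respondent prevails on this issue.
Per-issue: Issue I → respondent; Issue II → respondent; Issue III → respondent. The petitioner must prevail on at least one issue; overall, the respondent prevails.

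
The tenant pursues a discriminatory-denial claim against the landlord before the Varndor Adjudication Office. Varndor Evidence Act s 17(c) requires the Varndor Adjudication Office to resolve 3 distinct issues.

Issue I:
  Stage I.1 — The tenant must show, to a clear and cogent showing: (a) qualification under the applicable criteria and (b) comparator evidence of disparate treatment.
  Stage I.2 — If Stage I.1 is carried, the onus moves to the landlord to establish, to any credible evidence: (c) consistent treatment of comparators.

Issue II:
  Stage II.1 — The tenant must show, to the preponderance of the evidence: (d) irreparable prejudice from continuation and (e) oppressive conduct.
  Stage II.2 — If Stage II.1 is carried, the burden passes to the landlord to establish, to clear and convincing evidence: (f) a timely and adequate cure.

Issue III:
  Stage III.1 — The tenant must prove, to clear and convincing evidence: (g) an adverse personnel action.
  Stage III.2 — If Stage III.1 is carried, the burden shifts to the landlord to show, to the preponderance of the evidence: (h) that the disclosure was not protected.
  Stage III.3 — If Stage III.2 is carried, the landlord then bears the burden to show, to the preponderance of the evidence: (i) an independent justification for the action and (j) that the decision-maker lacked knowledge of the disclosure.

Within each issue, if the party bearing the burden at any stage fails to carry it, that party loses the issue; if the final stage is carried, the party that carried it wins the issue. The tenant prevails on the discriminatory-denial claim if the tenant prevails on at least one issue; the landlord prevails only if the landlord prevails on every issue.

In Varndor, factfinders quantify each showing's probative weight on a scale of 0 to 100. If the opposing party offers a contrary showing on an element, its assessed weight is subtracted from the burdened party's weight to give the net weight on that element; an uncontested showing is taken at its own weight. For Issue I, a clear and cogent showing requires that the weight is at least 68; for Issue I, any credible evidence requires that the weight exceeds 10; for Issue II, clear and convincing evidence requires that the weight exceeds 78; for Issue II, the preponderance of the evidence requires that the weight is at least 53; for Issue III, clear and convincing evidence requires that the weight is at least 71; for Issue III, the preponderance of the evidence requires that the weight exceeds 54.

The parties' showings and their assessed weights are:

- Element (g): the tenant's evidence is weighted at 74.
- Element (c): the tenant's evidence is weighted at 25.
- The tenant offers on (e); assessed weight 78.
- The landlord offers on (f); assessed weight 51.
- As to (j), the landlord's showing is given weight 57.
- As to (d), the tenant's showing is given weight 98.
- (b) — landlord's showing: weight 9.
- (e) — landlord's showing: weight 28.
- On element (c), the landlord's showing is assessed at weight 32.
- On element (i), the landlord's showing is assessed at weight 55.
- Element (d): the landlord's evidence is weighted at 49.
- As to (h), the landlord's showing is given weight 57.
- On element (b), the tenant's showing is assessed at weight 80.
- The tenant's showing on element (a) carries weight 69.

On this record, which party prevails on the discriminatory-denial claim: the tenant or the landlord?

— Issue I —
At Stage I.1 the tenant must meet a clear and cogent showing (weight is at least 68): on (a) the weight is 69, which does reach 68, so (a) meets the standard; on (b) the weight is 80 less the opposing 9 gives net 71, ≥ 68, so (b) meets the standard.
  Stage I.1 carried; the burden shifts to the landlord.
At Stage I.2 the landlord must meet any credible evidence (weight exceeds 10): on (c) the weight is 32 less the opposing 25 gives net 7, which does not exceed 10, so (c) does not meet the standard.
  Not every element is met, so the landlord fails to carry Stage I.2.
The tenant prevails on this issue.
— Issue II —
At Stage II.1 the tenant must meet the preponderance of the evidence (weight is at least 53): on (d) the weight is 98 less the opposing 49 gives net 49, < 53, so (d) does not meet the standard; on (e) the weight is 78 less the opposing 28 gives net 50, which does not reach 53, so (e) does not meet the standard.
  Not every element is met, so the tenant fails to carry Stage II.1.
So the landlord prevails on this issue.
— Issue III —
Stage III.1 (tenant, clear and convincing evidence, weight is at least 71): (g) 74 ≥ 71 — meets.
  All elements met. The burden passes to the landlord.
Stage III.2 (landlord, the preponderance of the evidence, weight exceeds 54): (h) 57 > 54 — meets.
  Stage III.2 carried; the burden remains with the landlord.
Stage III.3 (landlord, the preponderance of the evidence, weight exceeds 54): (i) 55 > 54 — meets; (j) 57 > 54 — meets.
  Stage III.3 carried; the final stage is satisfied.
With every stage satisfied, the landlord prevails on this issue.
Per-issue: Issue I → tenant; Issue II → landlord; Issue III → landlord. The tenant must prevail on at least one issue; overall, the tenant prevails.

tenant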